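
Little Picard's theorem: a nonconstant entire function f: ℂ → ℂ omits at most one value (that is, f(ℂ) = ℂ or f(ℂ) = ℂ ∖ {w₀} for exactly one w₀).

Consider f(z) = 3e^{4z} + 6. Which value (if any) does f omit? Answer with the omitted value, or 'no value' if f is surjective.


Little Picard bounds the complement of f(ℂ) to at most one point.
e^{4z} is never zero on ℂ, so 3·e^{4z} takes every value in ℂ ∖ {0}. Adding 6 shifts the range to ℂ ∖ {6}. Thus f omits exactly the value 6.

Omitted value: 6.


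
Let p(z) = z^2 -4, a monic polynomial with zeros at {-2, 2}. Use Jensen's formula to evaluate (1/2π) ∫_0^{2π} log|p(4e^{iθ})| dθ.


Zeros: -2, 2; r = 4.
Inside |z| < r: -2, 2. Outside (|z| ≥ r): ∅.
p(0) = -4, so log|p(0)| = log(4) = 1.3863.
Apply Jensen: I(r) = log|p(0)| + Σ_k log(r/|z_k|), summed over zeros inside |z| < r.
  log(r/|z_k|) for z_k = -2: log(4/2) = 0.6931
  log(r/|z_k|) for z_k = 2: log(4/2) = 0.6931
Sum over inside zeros: 1.3863.
I(r) = log|p(0)| + (inside sum) = 1.3863 + 1.3863 = 2.7726.
Closed form (all zeros inside, monic): I(r) = n·log(r) = 2·log(4) = 2.7726. ✓

I(r) ≈ 2.7726.


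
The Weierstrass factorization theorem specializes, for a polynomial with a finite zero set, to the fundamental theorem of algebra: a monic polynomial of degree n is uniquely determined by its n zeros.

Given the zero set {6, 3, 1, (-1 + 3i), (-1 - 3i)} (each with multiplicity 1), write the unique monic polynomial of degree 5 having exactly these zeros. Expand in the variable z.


The polynomial is p(z) = ∏_{α ∈ S} (z − α), where S = {6, 3, 1, (-1 + 3i), (-1 - 3i)}.
Expanding the product yields: p(z) = z^5 -8·z^4 + 17·z^3 -64·z^2 + 234·z -180.
Note conjugate pairs combine to real quadratics: (z − (-1+3i))(z − (-1−3i)) = z² + 2z + 10.
The resulting polynomial has degree 5 and real coefficients as required.

p(z) = z^5 -8·z^4 + 17·z^3 -64·z^2 + 234·z -180.


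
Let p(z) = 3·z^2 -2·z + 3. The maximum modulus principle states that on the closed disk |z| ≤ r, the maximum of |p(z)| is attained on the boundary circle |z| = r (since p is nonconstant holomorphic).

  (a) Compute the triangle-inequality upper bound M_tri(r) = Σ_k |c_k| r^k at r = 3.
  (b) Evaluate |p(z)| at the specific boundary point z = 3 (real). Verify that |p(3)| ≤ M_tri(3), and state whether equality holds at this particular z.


Coefficients: c_0 = 3, c_1 = -2, c_2 = 3. Radius r = 3.
Part (a). Triangle bound: M_tri(r) = Σ_k |c_k| r^k
  = |3|·3^0 + |-2|·3^1 + |3|·3^2
  = 3 + 6 + 27 = 36.
This bounds M(r) := max_{|z|=r} |p(z)| from above; equality holds iff all terms c_k z^k can be made to align in phase at a single z on |z|=r.
Part (b). At z = 3 (real, on the circle |z| = r):
  p(3) = (3)·3^0 + (-2)·3^1 + (3)·3^2 = 24.
  |p(3)| = 24.
Check: |p(3)| = 24 ≤ 36 = M_tri(3). ✓ Equality does not hold at z = 3 (the coefficients have mixed signs, so the terms do not all align in phase there).

M_tri(3) = 36; |p(3)| = 24; equality at z=3: no.


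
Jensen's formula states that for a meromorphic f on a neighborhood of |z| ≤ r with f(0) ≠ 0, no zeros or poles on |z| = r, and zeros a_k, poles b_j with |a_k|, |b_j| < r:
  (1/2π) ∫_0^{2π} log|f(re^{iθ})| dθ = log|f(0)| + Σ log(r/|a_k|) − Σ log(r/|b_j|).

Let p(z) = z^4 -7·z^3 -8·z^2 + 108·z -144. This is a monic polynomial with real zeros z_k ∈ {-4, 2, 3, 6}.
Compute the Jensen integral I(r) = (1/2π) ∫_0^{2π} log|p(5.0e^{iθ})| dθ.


Zeros: -4, 2, 3, 6; r = 5.0.
Inside |z| < r: -4, 2, 3. Outside (|z| ≥ r): 6.
p(0) = -144, so log|p(0)| = log(144) = 4.9698.
Apply Jensen: I(r) = log|p(0)| + Σ_k log(r/|z_k|), summed over zeros inside |z| < r.
  log(r/|z_k|) for z_k = -4: log(5.0/4) = 0.2231
  log(r/|z_k|) for z_k = 2: log(5.0/2) = 0.9163
  log(r/|z_k|) for z_k = 3: log(5.0/3) = 0.5108
  Outside zeros (6) contribute nothing to the Jensen sum.
Sum over inside zeros: 1.6503.
I(r) = log|p(0)| + (inside sum) = 4.9698 + 1.6503 = 6.6201.
Note: since some zeros are outside |z| ≤ r, the simplified n·log(r) form does NOT apply — only the inside zeros contribute.

I(r) ≈ 6.6201.


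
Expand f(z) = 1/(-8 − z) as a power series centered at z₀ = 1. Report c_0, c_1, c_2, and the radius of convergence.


Let w = z − z₀, so z = z₀ + w.
Then -8 − z = -8 − (z₀ + w) = (-8 − z₀) − w = -9 − w.
f(z) = 1/(-9 − w) = (1/(-9)) · 1/(1 − w/(-9)) = Σ_{n≥0} w^n / (-9)^(n+1).
So c_n = 1/(-9)^(n+1):
  c_0 = 1/(-9)^1 = -1/9.
  c_1 = 1/(-9)^2 = 1/81.
  c_2 = 1/(-9)^3 = -1/729.
The series is valid for |w/d| < 1, i.e. |z − z₀| < |d|.
Radius of convergence: R = |-8 − z₀| = |-9| = 9 (distance from z₀ to the singularity z = -8).

c_0 = -1/9, c_1 = 1/81, c_2 = -1/729; R = 9.


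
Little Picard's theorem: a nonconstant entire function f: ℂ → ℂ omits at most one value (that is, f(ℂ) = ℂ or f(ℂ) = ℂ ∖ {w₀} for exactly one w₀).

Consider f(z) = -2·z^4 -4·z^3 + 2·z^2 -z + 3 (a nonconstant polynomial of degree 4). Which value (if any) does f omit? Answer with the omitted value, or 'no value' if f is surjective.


Little Picard bounds the complement of f(ℂ) to at most one point.
For every w ∈ ℂ, the equation p(z) − w = 0 is a nonconstant polynomial in z and hence has at least one root by the fundamental theorem of algebra. So p is surjective onto ℂ, omitting no value.

Omitted value: no value.


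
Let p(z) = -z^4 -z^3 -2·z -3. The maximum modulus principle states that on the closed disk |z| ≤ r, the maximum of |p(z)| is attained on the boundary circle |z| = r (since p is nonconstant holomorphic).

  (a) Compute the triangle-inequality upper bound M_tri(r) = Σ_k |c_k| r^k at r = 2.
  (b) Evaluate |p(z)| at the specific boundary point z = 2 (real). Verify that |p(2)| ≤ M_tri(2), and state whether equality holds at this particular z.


Coefficients: c_0 = -3, c_1 = -2, c_2 = 0, c_3 = -1, c_4 = -1. Radius r = 2.
Part (a). Triangle bound: M_tri(r) = Σ_k |c_k| r^k
  = |-3|·2^0 + |-2|·2^1 + |0|·2^2 + |-1|·2^3 + |-1|·2^4
  = 3 + 4 + 0 + 8 + 16 = 31.
This bounds M(r) := max_{|z|=r} |p(z)| from above; equality holds iff all terms c_k z^k can be made to align in phase at a single z on |z|=r.
Part (b). At z = 2 (real, on the circle |z| = r):
  p(2) = (-3)·2^0 + (-2)·2^1 + (0)·2^2 + (-1)·2^3 + (-1)·2^4 = -31.
  |p(2)| = 31.
Since all nonzero coefficients share the same sign, |p(2)| = 31 = M_tri(2); the triangle bound is attained at z = 2, so in fact M(r) = 31.

M_tri(2) = 31; |p(2)| = 31; equality at z=2: yes.


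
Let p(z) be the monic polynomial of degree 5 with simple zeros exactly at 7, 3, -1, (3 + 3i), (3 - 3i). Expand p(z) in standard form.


The polynomial is p(z) = ∏_{α ∈ S} (z − α), where S = {7, 3, -1, (3 + 3i), (3 - 3i)}.
Expanding the product yields: p(z) = z^5 -15·z^4 + 83·z^3 -207·z^2 + 72·z + 378.
Note conjugate pairs combine to real quadratics: (z − (3+3i))(z − (3−3i)) = z² − 6z + 18.
The resulting polynomial has degree 5 and real coefficients as required.

p(z) = z^5 -15·z^4 + 83·z^3 -207·z^2 + 72·z + 378.


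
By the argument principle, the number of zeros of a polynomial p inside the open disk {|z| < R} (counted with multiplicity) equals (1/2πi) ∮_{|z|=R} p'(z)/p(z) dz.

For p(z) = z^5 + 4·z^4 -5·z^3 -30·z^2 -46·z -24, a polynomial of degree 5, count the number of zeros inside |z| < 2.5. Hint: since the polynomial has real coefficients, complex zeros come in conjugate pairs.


The zeros of p are: (-1 + 1i), (-1 - 1i), 3, -1, -4.
Their magnitudes are: 1.414, 1.414, 3, 1, 4.
Zeros with |z| < R = 2.5: (-1 + 1i), (-1 - 1i), -1.
Count = 3.
By the argument principle, (1/2πi) ∮_{|z|=R} p'(z)/p(z) dz equals exactly this count.

Number of zeros inside |z| < 2.5: 3.


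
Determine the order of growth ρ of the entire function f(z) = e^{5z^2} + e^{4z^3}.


Each summand is entire of order 2 and 3 respectively (as in the single-exponential case). The order of a sum is at most the max of the orders, so ρ ≤ 3. For the lower bound: on |z|=r choose arg z so that 4z^3 is real positive; then |e^{4z^3}| = e^{4r^3} while |e^{5z^2}| ≤ e^{5r^2} = o(e^{4r^3}). So |f| ≥ e^{4r^3}(1 − o(1)) and ρ ≥ 3. Hence ρ = max(2, 3) = 3.
Therefore ρ = 3.

Order ρ = 3.


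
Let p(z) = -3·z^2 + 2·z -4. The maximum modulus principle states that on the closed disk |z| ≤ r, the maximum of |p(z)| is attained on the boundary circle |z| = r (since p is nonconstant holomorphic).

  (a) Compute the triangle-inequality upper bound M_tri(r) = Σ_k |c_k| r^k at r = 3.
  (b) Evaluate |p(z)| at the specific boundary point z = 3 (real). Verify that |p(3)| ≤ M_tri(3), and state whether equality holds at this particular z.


Coefficients: c_0 = -4, c_1 = 2, c_2 = -3. Radius r = 3.
Part (a). Triangle bound: M_tri(r) = Σ_k |c_k| r^k
  = |-4|·3^0 + |2|·3^1 + |-3|·3^2
  = 4 + 6 + 27 = 37.
This bounds M(r) := max_{|z|=r} |p(z)| from above; equality holds iff all terms c_k z^k can be made to align in phase at a single z on |z|=r.
Part (b). At z = 3 (real, on the circle |z| = r):
  p(3) = (-4)·3^0 + (2)·3^1 + (-3)·3^2 = -25.
  |p(3)| = 25.
Check: |p(3)| = 25 ≤ 37 = M_tri(3). ✓ Equality does not hold at z = 3 (the coefficients have mixed signs, so the terms do not all align in phase there).

M_tri(3) = 37; |p(3)| = 25; equality at z=3: no.


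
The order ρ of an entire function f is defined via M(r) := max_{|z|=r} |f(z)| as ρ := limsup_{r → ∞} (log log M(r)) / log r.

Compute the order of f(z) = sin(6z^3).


Write sin(w) = (e^{iw} ± e^{−iw})/(2 or 2i), so |sin(w)| ≤ e^{|w|}. With w = 6z^3, |w| ≤ 6r^3 + 0 on |z|=r, giving M(r) ≤ e^{6r^3 + 0} and ρ ≤ 3. For the lower bound, choose z on |z|=r with 6z^3 purely imaginary of modulus 6r^3; then |sin(6z^3)| grows like e^{6r^3}/2, so ρ ≥ 3. Hence ρ = 3.
Therefore ρ = 3.

Order ρ = 3.


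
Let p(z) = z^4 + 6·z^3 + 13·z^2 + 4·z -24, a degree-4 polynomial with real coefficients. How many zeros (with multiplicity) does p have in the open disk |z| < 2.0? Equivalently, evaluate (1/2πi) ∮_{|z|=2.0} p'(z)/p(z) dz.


The zeros of p are: -3, (-2 + 2i), (-2 - 2i), 1.
Their magnitudes are: 3, 2.828, 2.828, 1.
Zeros with |z| < R = 2.0: 1.
Count = 1.
By the argument principle, (1/2πi) ∮_{|z|=R} p'(z)/p(z) dz equals exactly this count.

Number of zeros inside |z| < 2.0: 1.


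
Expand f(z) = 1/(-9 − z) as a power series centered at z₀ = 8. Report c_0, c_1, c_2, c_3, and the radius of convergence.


Let w = z − z₀, so z = z₀ + w.
Then -9 − z = -9 − (z₀ + w) = (-9 − z₀) − w = -17 − w.
f(z) = 1/(-17 − w) = (1/(-17)) · 1/(1 − w/(-17)) = Σ_{n≥0} w^n / (-17)^(n+1).
So c_n = 1/(-17)^(n+1):
  c_0 = 1/(-17)^1 = -1/17.
  c_1 = 1/(-17)^2 = 1/289.
  c_2 = 1/(-17)^3 = -1/4913.
  c_3 = 1/(-17)^4 = 1/83521.
The series is valid for |w/d| < 1, i.e. |z − z₀| < |d|.
Radius of convergence: R = |-9 − z₀| = |-17| = 17 (distance from z₀ to the singularity z = -9).

c_0 = -1/17, c_1 = 1/289, c_2 = -1/4913, c_3 = 1/83521; R = 17.


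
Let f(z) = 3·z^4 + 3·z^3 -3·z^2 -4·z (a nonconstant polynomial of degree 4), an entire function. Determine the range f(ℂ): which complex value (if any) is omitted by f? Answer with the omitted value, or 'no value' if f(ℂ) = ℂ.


Little Picard bounds the complement of f(ℂ) to at most one point.
For every w ∈ ℂ, the equation p(z) − w = 0 is a nonconstant polynomial in z and hence has at least one root by the fundamental theorem of algebra. So p is surjective onto ℂ, omitting no value.

Omitted value: no value.


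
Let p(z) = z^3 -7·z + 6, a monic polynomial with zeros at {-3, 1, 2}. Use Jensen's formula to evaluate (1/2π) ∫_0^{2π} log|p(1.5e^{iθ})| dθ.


Zeros: -3, 1, 2; r = 1.5.
Inside |z| < r: 1. Outside (|z| ≥ r): -3, 2.
p(0) = 6, so log|p(0)| = log(6) = 1.7918.
Apply Jensen: I(r) = log|p(0)| + Σ_k log(r/|z_k|), summed over zeros inside |z| < r.
  log(r/|z_k|) for z_k = 1: log(1.5/1) = 0.4055
  Outside zeros (-3, 2) contribute nothing to the Jensen sum.
Sum over inside zeros: 0.4055.
I(r) = log|p(0)| + (inside sum) = 1.7918 + 0.4055 = 2.1972.
Note: since some zeros are outside |z| ≤ r, the simplified n·log(r) form does NOT apply — only the inside zeros contribute.

I(r) ≈ 2.1972.


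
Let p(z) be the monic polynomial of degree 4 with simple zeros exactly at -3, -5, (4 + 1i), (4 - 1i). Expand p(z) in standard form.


The polynomial is p(z) = ∏_{α ∈ S} (z − α), where S = {-3, -5, (4 + 1i), (4 - 1i)}.
Expanding the product yields: p(z) = z^4 -32·z^2 + 16·z + 255.
Note conjugate pairs combine to real quadratics: (z − (4+1i))(z − (4−1i)) = z² − 8z + 17.
The resulting polynomial has degree 4 and real coefficients as required.

p(z) = z^4 -32·z^2 + 16·z + 255.


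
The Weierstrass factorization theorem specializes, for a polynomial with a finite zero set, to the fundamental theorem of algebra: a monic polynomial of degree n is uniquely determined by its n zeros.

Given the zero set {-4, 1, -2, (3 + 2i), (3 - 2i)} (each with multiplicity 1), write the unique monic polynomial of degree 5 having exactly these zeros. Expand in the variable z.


The polynomial is p(z) = ∏_{α ∈ S} (z − α), where S = {-4, 1, -2, (3 + 2i), (3 - 2i)}.
Expanding the product yields: p(z) = z^5 -z^4 -15·z^3 + 45·z^2 + 74·z -104.
Note conjugate pairs combine to real quadratics: (z − (3+2i))(z − (3−2i)) = z² − 6z + 13.
The resulting polynomial has degree 5 and real coefficients as required.

p(z) = z^5 -z^4 -15·z^3 + 45·z^2 + 74·z -104.


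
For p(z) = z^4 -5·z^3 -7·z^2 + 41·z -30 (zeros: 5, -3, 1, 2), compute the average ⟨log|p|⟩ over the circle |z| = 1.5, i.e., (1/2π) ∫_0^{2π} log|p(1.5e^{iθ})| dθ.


Zeros: -3, 1, 2, 5; r = 1.5.
Inside |z| < r: 1. Outside (|z| ≥ r): -3, 2, 5.
p(0) = -30, so log|p(0)| = log(30) = 3.4012.
Apply Jensen: I(r) = log|p(0)| + Σ_k log(r/|z_k|), summed over zeros inside |z| < r.
  log(r/|z_k|) for z_k = 1: log(1.5/1) = 0.4055
  Outside zeros (-3, 2, 5) contribute nothing to the Jensen sum.
Sum over inside zeros: 0.4055.
I(r) = log|p(0)| + (inside sum) = 3.4012 + 0.4055 = 3.8067.
Note: since some zeros are outside |z| ≤ r, the simplified n·log(r) form does NOT apply — only the inside zeros contribute.

I(r) ≈ 3.8067.


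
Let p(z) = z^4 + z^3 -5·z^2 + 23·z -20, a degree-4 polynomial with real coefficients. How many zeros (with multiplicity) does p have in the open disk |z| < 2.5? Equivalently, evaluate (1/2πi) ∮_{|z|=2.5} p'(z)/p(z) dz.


The zeros of p are: 1, -4, (1 + 2i), (1 - 2i).
Their magnitudes are: 1, 4, 2.236, 2.236.
Zeros with |z| < R = 2.5: 1, (1 + 2i), (1 - 2i).
Count = 3.
By the argument principle, (1/2πi) ∮_{|z|=R} p'(z)/p(z) dz equals exactly this count.

Number of zeros inside |z| < 2.5: 3.


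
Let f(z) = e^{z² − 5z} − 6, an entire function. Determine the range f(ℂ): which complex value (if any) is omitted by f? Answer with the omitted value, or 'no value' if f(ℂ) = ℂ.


Little Picard bounds the complement of f(ℂ) to at most one point.
The exponent g(z) = z² − 5z is a nonconstant polynomial, hence surjective onto ℂ. So e^{g(z)} takes every value in {e^w : w ∈ ℂ} = ℂ ∖ {0}. Adding -6 shifts the range to ℂ ∖ {-6}. f omits exactly -6.

Omitted value: -6.


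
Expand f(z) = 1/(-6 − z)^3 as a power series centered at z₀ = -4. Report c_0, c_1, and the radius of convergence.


Let w = z − z₀, so z = z₀ + w.
Then -6 − z = -6 − (z₀ + w) = (-6 − z₀) − w = -2 − w.
f(z) = 1/(-2 − w)^3 = (1/(-2)^3) · (1 − w/(-2))^{−3}.
By the binomial series (1−u)^{−3} = Σ_{n≥0} C(n+2, 2) u^n for |u|<1, with u = w/(-2):
  c_n = C(n+2, 2) / (-2)^(n+3).
  c_0 = 1/(-2)^3 = -1/8.
  c_1 = 3/(-2)^4 = 3/16.
The series is valid for |w/d| < 1, i.e. |z − z₀| < |d|.
Radius of convergence: R = |-6 − z₀| = |-2| = 2 (distance from z₀ to the singularity z = -6).

c_0 = -1/8, c_1 = 3/16; R = 2.


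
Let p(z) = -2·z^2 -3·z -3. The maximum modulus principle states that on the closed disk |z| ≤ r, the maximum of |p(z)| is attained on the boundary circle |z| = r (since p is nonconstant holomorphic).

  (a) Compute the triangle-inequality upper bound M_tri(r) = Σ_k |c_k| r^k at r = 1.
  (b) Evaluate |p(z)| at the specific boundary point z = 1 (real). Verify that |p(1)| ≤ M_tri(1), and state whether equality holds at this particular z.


Coefficients: c_0 = -3, c_1 = -3, c_2 = -2. Radius r = 1.
Part (a). Triangle bound: M_tri(r) = Σ_k |c_k| r^k
  = |-3|·1^0 + |-3|·1^1 + |-2|·1^2
  = 3 + 3 + 2 = 8.
This bounds M(r) := max_{|z|=r} |p(z)| from above; equality holds iff all terms c_k z^k can be made to align in phase at a single z on |z|=r.
Part (b). At z = 1 (real, on the circle |z| = r):
  p(1) = (-3)·1^0 + (-3)·1^1 + (-2)·1^2 = -8.
  |p(1)| = 8.
Since all nonzero coefficients share the same sign, |p(1)| = 8 = M_tri(1); the triangle bound is attained at z = 1, so in fact M(r) = 8.

M_tri(1) = 8; |p(1)| = 8; equality at z=1: yes.


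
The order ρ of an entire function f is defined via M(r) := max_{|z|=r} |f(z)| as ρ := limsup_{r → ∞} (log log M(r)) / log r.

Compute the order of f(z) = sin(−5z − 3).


sin(w) is a linear combination of e^{iw} and e^{−iw} (or e^w, e^{−w} in the hyperbolic case), so |sin(w)| ≤ e^{|w|}. With w = −5z − 3, |w| ≤ 5|z| + 3 = 5r + 3 on |z| = r, giving M(r) ≤ e^{5r + 3}, so ρ ≤ 1. On a suitable ray (z = it for sin/cos; z = t for sinh/cosh, t real → ∞), |sin(−5z − 3)| grows like e^{5|t|}/2, so ρ ≥ 1. Hence ρ = 1.
Therefore ρ = 1.

Order ρ = 1.


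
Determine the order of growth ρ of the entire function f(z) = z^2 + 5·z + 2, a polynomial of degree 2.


|f(z)| ≤ Σ|c_k|·r^k = O(r^2) as r → ∞. Polynomial growth is O(e^{r^ε}) for every ε > 0 (since r^2/e^{r^ε} → 0), so ρ ≤ ε for all ε > 0, i.e. ρ = 0. Every nonconstant polynomial has order 0.
Therefore ρ = 0.

Order ρ = 0.


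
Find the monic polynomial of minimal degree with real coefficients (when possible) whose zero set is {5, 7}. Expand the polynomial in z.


The polynomial is p(z) = ∏_{α ∈ S} (z − α), where S = {5, 7}.
Expanding the product yields: p(z) = z^2 -12·z + 35.
The resulting polynomial has degree 2 and real coefficients as required.

p(z) = z^2 -12·z + 35.


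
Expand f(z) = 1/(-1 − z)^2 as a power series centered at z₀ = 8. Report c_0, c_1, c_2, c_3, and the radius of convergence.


Let w = z − z₀, so z = z₀ + w.
Then -1 − z = -1 − (z₀ + w) = (-1 − z₀) − w = -9 − w.
f(z) = 1/(-9 − w)^2 = (1/(-9)^2) · (1 − w/(-9))^{−2}.
By the binomial series (1−u)^{−2} = Σ_{n≥0} C(n+1, 1) u^n for |u|<1, with u = w/(-9):
  c_n = C(n+1, 1) / (-9)^(n+2).
  c_0 = 1/(-9)^2 = 1/81.
  c_1 = 2/(-9)^3 = -2/729.
  c_2 = 3/(-9)^4 = 1/2187.
  c_3 = 4/(-9)^5 = -4/59049.
The series is valid for |w/d| < 1, i.e. |z − z₀| < |d|.
Radius of convergence: R = |-1 − z₀| = |-9| = 9 (distance from z₀ to the singularity z = -1).

c_0 = 1/81, c_1 = -2/729, c_2 = 1/2187, c_3 = -4/59049; R = 9.


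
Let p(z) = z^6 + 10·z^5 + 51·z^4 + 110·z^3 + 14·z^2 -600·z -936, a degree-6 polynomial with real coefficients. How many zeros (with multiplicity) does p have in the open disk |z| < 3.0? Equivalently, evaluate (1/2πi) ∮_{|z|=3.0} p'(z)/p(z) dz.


The zeros of p are: 2, -2, (-3 + 3i), (-3 - 3i), (-2 + 3i), (-2 - 3i).
Their magnitudes are: 2, 2, 4.243, 4.243, 3.606, 3.606.
Zeros with |z| < R = 3.0: 2, -2.
Count = 2.
By the argument principle, (1/2πi) ∮_{|z|=R} p'(z)/p(z) dz equals exactly this count.

Number of zeros inside |z| < 3.0: 2.


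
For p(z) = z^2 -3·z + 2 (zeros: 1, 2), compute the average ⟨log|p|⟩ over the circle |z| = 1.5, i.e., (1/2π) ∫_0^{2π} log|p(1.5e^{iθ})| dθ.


Zeros: 1, 2; r = 1.5.
Inside |z| < r: 1. Outside (|z| ≥ r): 2.
p(0) = 2, so log|p(0)| = log(2) = 0.6931.
Apply Jensen: I(r) = log|p(0)| + Σ_k log(r/|z_k|), summed over zeros inside |z| < r.
  log(r/|z_k|) for z_k = 1: log(1.5/1) = 0.4055
  Outside zeros (2) contribute nothing to the Jensen sum.
Sum over inside zeros: 0.4055.
I(r) = log|p(0)| + (inside sum) = 0.6931 + 0.4055 = 1.0986.
Note: since some zeros are outside |z| ≤ r, the simplified n·log(r) form does NOT apply — only the inside zeros contribute.

I(r) ≈ 1.0986.


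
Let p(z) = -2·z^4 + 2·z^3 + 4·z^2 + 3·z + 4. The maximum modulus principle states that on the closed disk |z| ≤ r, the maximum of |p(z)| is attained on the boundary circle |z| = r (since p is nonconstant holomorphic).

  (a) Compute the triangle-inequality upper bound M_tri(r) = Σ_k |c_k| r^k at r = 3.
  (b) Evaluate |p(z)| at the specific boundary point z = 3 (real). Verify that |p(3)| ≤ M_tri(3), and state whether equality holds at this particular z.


Coefficients: c_0 = 4, c_1 = 3, c_2 = 4, c_3 = 2, c_4 = -2. Radius r = 3.
Part (a). Triangle bound: M_tri(r) = Σ_k |c_k| r^k
  = |4|·3^0 + |3|·3^1 + |4|·3^2 + |2|·3^3 + |-2|·3^4
  = 4 + 9 + 36 + 54 + 162 = 265.
This bounds M(r) := max_{|z|=r} |p(z)| from above; equality holds iff all terms c_k z^k can be made to align in phase at a single z on |z|=r.
Part (b). At z = 3 (real, on the circle |z| = r):
  p(3) = (4)·3^0 + (3)·3^1 + (4)·3^2 + (2)·3^3 + (-2)·3^4 = -59.
  |p(3)| = 59.
Check: |p(3)| = 59 ≤ 265 = M_tri(3). ✓ Equality does not hold at z = 3 (the coefficients have mixed signs, so the terms do not all align in phase there).

M_tri(3) = 265; |p(3)| = 59; equality at z=3: no.


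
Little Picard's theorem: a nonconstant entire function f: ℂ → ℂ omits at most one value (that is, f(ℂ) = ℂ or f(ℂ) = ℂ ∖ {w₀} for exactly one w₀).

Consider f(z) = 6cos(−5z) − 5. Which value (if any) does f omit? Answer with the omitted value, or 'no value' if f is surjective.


Little Picard bounds the complement of f(ℂ) to at most one point.
cos is entire and surjective onto ℂ: for every w ∈ ℂ, cos(ζ) = w has a solution ζ ∈ ℂ (e.g., via the complex inverse arccos). With ζ = −5z this gives z = ζ/(-5). Then 6·cos(−5z) takes every value in 6·ℂ = ℂ, and adding -5 is a bijection of ℂ. So f is surjective and omits no value. (Note: only on the real line is cos bounded by [−1, 1].)

Omitted value: no value.


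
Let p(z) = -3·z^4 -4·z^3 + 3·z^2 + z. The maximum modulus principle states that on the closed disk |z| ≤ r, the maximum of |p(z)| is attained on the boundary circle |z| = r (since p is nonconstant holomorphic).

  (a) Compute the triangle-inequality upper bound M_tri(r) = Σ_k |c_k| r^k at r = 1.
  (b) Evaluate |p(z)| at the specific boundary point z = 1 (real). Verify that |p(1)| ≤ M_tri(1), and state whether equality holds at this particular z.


Coefficients: c_0 = 0, c_1 = 1, c_2 = 3, c_3 = -4, c_4 = -3. Radius r = 1.
Part (a). Triangle bound: M_tri(r) = Σ_k |c_k| r^k
  = |0|·1^0 + |1|·1^1 + |3|·1^2 + |-4|·1^3 + |-3|·1^4
  = 0 + 1 + 3 + 4 + 3 = 11.
This bounds M(r) := max_{|z|=r} |p(z)| from above; equality holds iff all terms c_k z^k can be made to align in phase at a single z on |z|=r.
Part (b). At z = 1 (real, on the circle |z| = r):
  p(1) = (0)·1^0 + (1)·1^1 + (3)·1^2 + (-4)·1^3 + (-3)·1^4 = -3.
  |p(1)| = 3.
Check: |p(1)| = 3 ≤ 11 = M_tri(1). ✓ Equality does not hold at z = 1 (the coefficients have mixed signs, so the terms do not all align in phase there).

M_tri(1) = 11; |p(1)| = 3; equality at z=1: no.


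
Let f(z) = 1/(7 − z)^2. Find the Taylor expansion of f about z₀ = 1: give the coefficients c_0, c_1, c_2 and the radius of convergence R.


Let w = z − z₀, so z = z₀ + w.
Then 7 − z = 7 − (z₀ + w) = (7 − z₀) − w = 6 − w.
f(z) = 1/(6 − w)^2 = (1/(6)^2) · (1 − w/(6))^{−2}.
By the binomial series (1−u)^{−2} = Σ_{n≥0} C(n+1, 1) u^n for |u|<1, with u = w/(6):
  c_n = C(n+1, 1) / (6)^(n+2).
  c_0 = 1/(6)^2 = 1/36.
  c_1 = 2/(6)^3 = 1/108.
  c_2 = 3/(6)^4 = 1/432.
The series is valid for |w/d| < 1, i.e. |z − z₀| < |d|.
Radius of convergence: R = |7 − z₀| = |6| = 6 (distance from z₀ to the singularity z = 7).

c_0 = 1/36, c_1 = 1/108, c_2 = 1/432; R = 6.


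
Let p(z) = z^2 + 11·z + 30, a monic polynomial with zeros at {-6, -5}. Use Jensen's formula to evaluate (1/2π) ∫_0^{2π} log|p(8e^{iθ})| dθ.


Zeros: -6, -5; r = 8.
Inside |z| < r: -6, -5. Outside (|z| ≥ r): ∅.
p(0) = 30, so log|p(0)| = log(30) = 3.4012.
Apply Jensen: I(r) = log|p(0)| + Σ_k log(r/|z_k|), summed over zeros inside |z| < r.
  log(r/|z_k|) for z_k = -6: log(8/6) = 0.2877
  log(r/|z_k|) for z_k = -5: log(8/5) = 0.4700
Sum over inside zeros: 0.7577.
I(r) = log|p(0)| + (inside sum) = 3.4012 + 0.7577 = 4.1589.
Closed form (all zeros inside, monic): I(r) = n·log(r) = 2·log(8) = 4.1589. ✓

I(r) ≈ 4.1589.


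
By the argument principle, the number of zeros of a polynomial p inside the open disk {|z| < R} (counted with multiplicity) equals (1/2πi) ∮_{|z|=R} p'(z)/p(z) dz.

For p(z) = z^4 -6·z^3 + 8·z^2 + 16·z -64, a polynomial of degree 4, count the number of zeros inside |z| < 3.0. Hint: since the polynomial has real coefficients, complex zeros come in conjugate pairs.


The zeros of p are: -2, (2 + 2i), (2 - 2i), 4.
Their magnitudes are: 2, 2.828, 2.828, 4.
Zeros with |z| < R = 3.0: -2, (2 + 2i), (2 - 2i).
Count = 3.
By the argument principle, (1/2πi) ∮_{|z|=R} p'(z)/p(z) dz equals exactly this count.

Number of zeros inside |z| < 3.0: 3.


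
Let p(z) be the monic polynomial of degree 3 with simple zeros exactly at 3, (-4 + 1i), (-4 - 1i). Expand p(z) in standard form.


The polynomial is p(z) = ∏_{α ∈ S} (z − α), where S = {3, (-4 + 1i), (-4 - 1i)}.
Expanding the product yields: p(z) = z^3 + 5·z^2 -7·z -51.
Note conjugate pairs combine to real quadratics: (z − (-4+1i))(z − (-4−1i)) = z² + 8z + 17.
The resulting polynomial has degree 3 and real coefficients as required.

p(z) = z^3 + 5·z^2 -7·z -51.


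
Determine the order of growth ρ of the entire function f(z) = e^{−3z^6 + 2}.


|e^{−3z^6 + 2}| = e^{Re(-3·z^6) + 2} ≤ e^{3|z|^6 + 2} = e^{3r^6 + 2} on |z| = r, so ρ ≤ 6. Choosing z on |z|=r so that -3·z^6 is real positive (always possible by picking arg z appropriately) gives |f(z)| = e^{3r^6 + 2}, matching the bound. The additive constant 2 does not affect log log M(r) ~ 6·log r. Hence ρ = 6.
Therefore ρ = 6.

Order ρ = 6.


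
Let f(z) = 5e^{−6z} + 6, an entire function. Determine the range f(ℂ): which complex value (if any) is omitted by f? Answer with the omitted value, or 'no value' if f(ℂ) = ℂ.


Little Picard bounds the complement of f(ℂ) to at most one point.
e^{−6z} is never zero on ℂ, so 5·e^{−6z} takes every value in ℂ ∖ {0}. Adding 6 shifts the range to ℂ ∖ {6}. Thus f omits exactly the value 6.

Omitted value: 6.


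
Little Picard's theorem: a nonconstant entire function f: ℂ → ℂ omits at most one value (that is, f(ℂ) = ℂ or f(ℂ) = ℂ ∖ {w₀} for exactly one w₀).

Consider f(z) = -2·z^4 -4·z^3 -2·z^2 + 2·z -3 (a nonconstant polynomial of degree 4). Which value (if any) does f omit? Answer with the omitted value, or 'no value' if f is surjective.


Little Picard bounds the complement of f(ℂ) to at most one point.
For every w ∈ ℂ, the equation p(z) − w = 0 is a nonconstant polynomial in z and hence has at least one root by the fundamental theorem of algebra. So p is surjective onto ℂ, omitting no value.

Omitted value: no value.


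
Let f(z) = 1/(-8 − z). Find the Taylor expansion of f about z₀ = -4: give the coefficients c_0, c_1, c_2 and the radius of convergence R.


Let w = z − z₀, so z = z₀ + w.
Then -8 − z = -8 − (z₀ + w) = (-8 − z₀) − w = -4 − w.
f(z) = 1/(-4 − w) = (1/(-4)) · 1/(1 − w/(-4)) = Σ_{n≥0} w^n / (-4)^(n+1).
So c_n = 1/(-4)^(n+1):
  c_0 = 1/(-4)^1 = -1/4.
  c_1 = 1/(-4)^2 = 1/16.
  c_2 = 1/(-4)^3 = -1/64.
The series is valid for |w/d| < 1, i.e. |z − z₀| < |d|.
Radius of convergence: R = |-8 − z₀| = |-4| = 4 (distance from z₀ to the singularity z = -8).

c_0 = -1/4, c_1 = 1/16, c_2 = -1/64; R = 4.


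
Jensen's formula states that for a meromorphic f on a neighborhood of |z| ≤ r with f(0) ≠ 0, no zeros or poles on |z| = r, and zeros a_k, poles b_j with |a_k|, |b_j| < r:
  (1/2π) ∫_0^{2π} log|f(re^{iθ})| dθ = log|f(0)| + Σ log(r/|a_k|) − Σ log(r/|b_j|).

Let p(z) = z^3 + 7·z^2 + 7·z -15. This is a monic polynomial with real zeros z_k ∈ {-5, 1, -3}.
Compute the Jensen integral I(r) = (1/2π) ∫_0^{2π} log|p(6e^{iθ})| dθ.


Zeros: -5, -3, 1; r = 6.
Inside |z| < r: -5, -3, 1. Outside (|z| ≥ r): ∅.
p(0) = -15, so log|p(0)| = log(15) = 2.7081.
Apply Jensen: I(r) = log|p(0)| + Σ_k log(r/|z_k|), summed over zeros inside |z| < r.
  log(r/|z_k|) for z_k = -5: log(6/5) = 0.1823
  log(r/|z_k|) for z_k = 1: log(6/1) = 1.7918
  log(r/|z_k|) for z_k = -3: log(6/3) = 0.6931
Sum over inside zeros: 2.6672.
I(r) = log|p(0)| + (inside sum) = 2.7081 + 2.6672 = 5.3753.
Closed form (all zeros inside, monic): I(r) = n·log(r) = 3·log(6) = 5.3753. ✓

I(r) ≈ 5.3753.


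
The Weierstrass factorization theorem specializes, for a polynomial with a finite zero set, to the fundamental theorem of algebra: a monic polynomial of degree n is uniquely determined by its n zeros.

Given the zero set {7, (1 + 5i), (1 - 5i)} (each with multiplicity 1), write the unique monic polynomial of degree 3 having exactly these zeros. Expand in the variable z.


The polynomial is p(z) = ∏_{α ∈ S} (z − α), where S = {7, (1 + 5i), (1 - 5i)}.
Expanding the product yields: p(z) = z^3 -9·z^2 + 40·z -182.
Note conjugate pairs combine to real quadratics: (z − (1+5i))(z − (1−5i)) = z² − 2z + 26.
The resulting polynomial has degree 3 and real coefficients as required.

p(z) = z^3 -9·z^2 + 40·z -182.


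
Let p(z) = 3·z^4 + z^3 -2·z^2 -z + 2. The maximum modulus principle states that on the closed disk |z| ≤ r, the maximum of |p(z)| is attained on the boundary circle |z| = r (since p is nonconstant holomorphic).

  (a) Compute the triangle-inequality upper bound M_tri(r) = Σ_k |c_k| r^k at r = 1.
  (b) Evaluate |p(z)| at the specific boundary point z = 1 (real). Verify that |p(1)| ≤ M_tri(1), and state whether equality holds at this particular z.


Coefficients: c_0 = 2, c_1 = -1, c_2 = -2, c_3 = 1, c_4 = 3. Radius r = 1.
Part (a). Triangle bound: M_tri(r) = Σ_k |c_k| r^k
  = |2|·1^0 + |-1|·1^1 + |-2|·1^2 + |1|·1^3 + |3|·1^4
  = 2 + 1 + 2 + 1 + 3 = 9.
This bounds M(r) := max_{|z|=r} |p(z)| from above; equality holds iff all terms c_k z^k can be made to align in phase at a single z on |z|=r.
Part (b). At z = 1 (real, on the circle |z| = r):
  p(1) = (2)·1^0 + (-1)·1^1 + (-2)·1^2 + (1)·1^3 + (3)·1^4 = 3.
  |p(1)| = 3.
Check: |p(1)| = 3 ≤ 9 = M_tri(1). ✓ Equality does not hold at z = 1 (the coefficients have mixed signs, so the terms do not all align in phase there).

M_tri(1) = 9; |p(1)| = 3; equality at z=1: no.


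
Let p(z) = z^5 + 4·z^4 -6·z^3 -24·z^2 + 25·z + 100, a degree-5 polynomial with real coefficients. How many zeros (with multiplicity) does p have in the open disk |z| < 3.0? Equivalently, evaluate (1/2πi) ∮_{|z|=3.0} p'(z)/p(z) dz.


The zeros of p are: -4, (-2 + 1i), (-2 - 1i), (2 + 1i), (2 - 1i).
Their magnitudes are: 4, 2.236, 2.236, 2.236, 2.236.
Zeros with |z| < R = 3.0: (-2 + 1i), (-2 - 1i), (2 + 1i), (2 - 1i).
Count = 4.
By the argument principle, (1/2πi) ∮_{|z|=R} p'(z)/p(z) dz equals exactly this count.

Number of zeros inside |z| < 3.0: 4.


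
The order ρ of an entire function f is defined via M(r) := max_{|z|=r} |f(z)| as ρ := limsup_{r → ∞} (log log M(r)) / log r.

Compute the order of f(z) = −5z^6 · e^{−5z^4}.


M(r) = max_{|z|=r} |-5|·|z|^6·|e^{−5z^4}| = 5·r^6 · e^{5r^4} (the factors attain their maxima compatibly on |z|=r). Then log M(r) = log 5 + 6·log r + 5r^4, dominated by the last term, so log log M(r) ~ 4·log r. The polynomial factor -5z^6 contributes only a log r term and does not affect the order. ρ = 4.
Therefore ρ = 4.

Order ρ = 4.


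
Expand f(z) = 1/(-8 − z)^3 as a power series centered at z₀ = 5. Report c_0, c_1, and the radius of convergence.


Let w = z − z₀, so z = z₀ + w.
Then -8 − z = -8 − (z₀ + w) = (-8 − z₀) − w = -13 − w.
f(z) = 1/(-13 − w)^3 = (1/(-13)^3) · (1 − w/(-13))^{−3}.
By the binomial series (1−u)^{−3} = Σ_{n≥0} C(n+2, 2) u^n for |u|<1, with u = w/(-13):
  c_n = C(n+2, 2) / (-13)^(n+3).
  c_0 = 1/(-13)^3 = -1/2197.
  c_1 = 3/(-13)^4 = 3/28561.
The series is valid for |w/d| < 1, i.e. |z − z₀| < |d|.
Radius of convergence: R = |-8 − z₀| = |-13| = 13 (distance from z₀ to the singularity z = -8).

c_0 = -1/2197, c_1 = 3/28561; R = 13.


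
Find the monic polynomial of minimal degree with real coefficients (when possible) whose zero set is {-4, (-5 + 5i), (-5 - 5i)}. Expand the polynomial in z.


The polynomial is p(z) = ∏_{α ∈ S} (z − α), where S = {-4, (-5 + 5i), (-5 - 5i)}.
Expanding the product yields: p(z) = z^3 + 14·z^2 + 90·z + 200.
Note conjugate pairs combine to real quadratics: (z − (-5+5i))(z − (-5−5i)) = z² + 10z + 50.
The resulting polynomial has degree 3 and real coefficients as required.

p(z) = z^3 + 14·z^2 + 90·z + 200.


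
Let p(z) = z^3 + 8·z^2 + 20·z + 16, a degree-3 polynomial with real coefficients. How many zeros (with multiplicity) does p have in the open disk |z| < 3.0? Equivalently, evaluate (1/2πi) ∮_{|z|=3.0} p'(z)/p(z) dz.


The zeros of p are: -2, -2, -4.
Their magnitudes are: 2, 2, 4.
Zeros with |z| < R = 3.0: -2, -2.
Count = 2.
By the argument principle, (1/2πi) ∮_{|z|=R} p'(z)/p(z) dz equals exactly this count.

Number of zeros inside |z| < 3.0: 2.


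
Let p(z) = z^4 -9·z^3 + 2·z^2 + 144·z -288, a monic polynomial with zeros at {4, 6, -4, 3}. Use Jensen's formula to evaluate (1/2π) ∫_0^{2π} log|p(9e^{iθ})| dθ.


Zeros: -4, 3, 4, 6; r = 9.
Inside |z| < r: -4, 3, 4, 6. Outside (|z| ≥ r): ∅.
p(0) = -288, so log|p(0)| = log(288) = 5.6630.
Apply Jensen: I(r) = log|p(0)| + Σ_k log(r/|z_k|), summed over zeros inside |z| < r.
  log(r/|z_k|) for z_k = 4: log(9/4) = 0.8109
  log(r/|z_k|) for z_k = 6: log(9/6) = 0.4055
  log(r/|z_k|) for z_k = -4: log(9/4) = 0.8109
  log(r/|z_k|) for z_k = 3: log(9/3) = 1.0986
Sum over inside zeros: 3.1259.
I(r) = log|p(0)| + (inside sum) = 5.6630 + 3.1259 = 8.7889.
Closed form (all zeros inside, monic): I(r) = n·log(r) = 4·log(9) = 8.7889. ✓

I(r) ≈ 8.7889.


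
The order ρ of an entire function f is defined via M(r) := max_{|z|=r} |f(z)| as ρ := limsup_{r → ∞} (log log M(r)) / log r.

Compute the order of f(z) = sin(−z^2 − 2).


Write sin(w) = (e^{iw} ± e^{−iw})/(2 or 2i), so |sin(w)| ≤ e^{|w|}. With w = −z^2 − 2, |w| ≤ 1r^2 + 2 on |z|=r, giving M(r) ≤ e^{1r^2 + 2} and ρ ≤ 2. For the lower bound, choose z on |z|=r with -1z^2 purely imaginary of modulus 1r^2; then |sin(−z^2 − 2)| grows like e^{1r^2}/2, so ρ ≥ 2. Hence ρ = 2.
Therefore ρ = 2.

Order ρ = 2.


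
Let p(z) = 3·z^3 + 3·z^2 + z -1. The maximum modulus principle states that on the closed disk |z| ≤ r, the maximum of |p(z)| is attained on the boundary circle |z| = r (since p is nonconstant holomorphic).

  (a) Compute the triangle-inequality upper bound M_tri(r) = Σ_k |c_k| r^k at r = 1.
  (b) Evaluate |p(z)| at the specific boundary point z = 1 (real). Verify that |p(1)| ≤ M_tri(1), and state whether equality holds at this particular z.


Coefficients: c_0 = -1, c_1 = 1, c_2 = 3, c_3 = 3. Radius r = 1.
Part (a). Triangle bound: M_tri(r) = Σ_k |c_k| r^k
  = |-1|·1^0 + |1|·1^1 + |3|·1^2 + |3|·1^3
  = 1 + 1 + 3 + 3 = 8.
This bounds M(r) := max_{|z|=r} |p(z)| from above; equality holds iff all terms c_k z^k can be made to align in phase at a single z on |z|=r.
Part (b). At z = 1 (real, on the circle |z| = r):
  p(1) = (-1)·1^0 + (1)·1^1 + (3)·1^2 + (3)·1^3 = 6.
  |p(1)| = 6.
Check: |p(1)| = 6 ≤ 8 = M_tri(1). ✓ Equality does not hold at z = 1 (the coefficients have mixed signs, so the terms do not all align in phase there).

M_tri(1) = 8; |p(1)| = 6; equality at z=1: no.


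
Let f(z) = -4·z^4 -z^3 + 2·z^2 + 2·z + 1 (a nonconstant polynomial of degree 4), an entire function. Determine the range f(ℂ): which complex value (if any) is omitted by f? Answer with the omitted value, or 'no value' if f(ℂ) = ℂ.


Little Picard bounds the complement of f(ℂ) to at most one point.
For every w ∈ ℂ, the equation p(z) − w = 0 is a nonconstant polynomial in z and hence has at least one root by the fundamental theorem of algebra. So p is surjective onto ℂ, omitting no value.

Omitted value: no value.


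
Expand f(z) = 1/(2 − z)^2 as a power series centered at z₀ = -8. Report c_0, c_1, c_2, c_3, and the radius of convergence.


Let w = z − z₀, so z = z₀ + w.
Then 2 − z = 2 − (z₀ + w) = (2 − z₀) − w = 10 − w.
f(z) = 1/(10 − w)^2 = (1/(10)^2) · (1 − w/(10))^{−2}.
By the binomial series (1−u)^{−2} = Σ_{n≥0} C(n+1, 1) u^n for |u|<1, with u = w/(10):
  c_n = C(n+1, 1) / (10)^(n+2).
  c_0 = 1/(10)^2 = 1/100.
  c_1 = 2/(10)^3 = 1/500.
  c_2 = 3/(10)^4 = 3/10000.
  c_3 = 4/(10)^5 = 1/25000.
The series is valid for |w/d| < 1, i.e. |z − z₀| < |d|.
Radius of convergence: R = |2 − z₀| = |10| = 10 (distance from z₀ to the singularity z = 2).

c_0 = 1/100, c_1 = 1/500, c_2 = 3/10000, c_3 = 1/25000; R = 10.


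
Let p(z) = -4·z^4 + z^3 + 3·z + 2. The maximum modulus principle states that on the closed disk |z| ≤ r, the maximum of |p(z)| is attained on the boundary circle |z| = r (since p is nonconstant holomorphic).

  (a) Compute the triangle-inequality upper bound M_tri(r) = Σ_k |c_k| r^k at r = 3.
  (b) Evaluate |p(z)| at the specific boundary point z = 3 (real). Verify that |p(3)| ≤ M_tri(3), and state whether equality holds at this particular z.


Coefficients: c_0 = 2, c_1 = 3, c_2 = 0, c_3 = 1, c_4 = -4. Radius r = 3.
Part (a). Triangle bound: M_tri(r) = Σ_k |c_k| r^k
  = |2|·3^0 + |3|·3^1 + |0|·3^2 + |1|·3^3 + |-4|·3^4
  = 2 + 9 + 0 + 27 + 324 = 362.
This bounds M(r) := max_{|z|=r} |p(z)| from above; equality holds iff all terms c_k z^k can be made to align in phase at a single z on |z|=r.
Part (b). At z = 3 (real, on the circle |z| = r):
  p(3) = (2)·3^0 + (3)·3^1 + (0)·3^2 + (1)·3^3 + (-4)·3^4 = -286.
  |p(3)| = 286.
Check: |p(3)| = 286 ≤ 362 = M_tri(3). ✓ Equality does not hold at z = 3 (the coefficients have mixed signs, so the terms do not all align in phase there).

M_tri(3) = 362; |p(3)| = 286; equality at z=3: no.


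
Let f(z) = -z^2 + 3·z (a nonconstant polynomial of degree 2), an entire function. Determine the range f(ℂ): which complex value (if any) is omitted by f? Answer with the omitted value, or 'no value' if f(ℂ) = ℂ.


Little Picard bounds the complement of f(ℂ) to at most one point.
For every w ∈ ℂ, the equation p(z) − w = 0 is a nonconstant polynomial in z and hence has at least one root by the fundamental theorem of algebra. So p is surjective onto ℂ, omitting no value.

Omitted value: no value.


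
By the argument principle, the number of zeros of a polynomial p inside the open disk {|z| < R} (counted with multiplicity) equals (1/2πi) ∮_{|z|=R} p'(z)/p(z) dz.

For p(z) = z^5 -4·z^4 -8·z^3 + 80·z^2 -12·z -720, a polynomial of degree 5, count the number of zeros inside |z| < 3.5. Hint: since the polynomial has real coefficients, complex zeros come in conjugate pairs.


The zeros of p are: (3 + 3i), (3 - 3i), (-3 + 1i), (-3 - 1i), 4.
Their magnitudes are: 4.243, 4.243, 3.162, 3.162, 4.
Zeros with |z| < R = 3.5: (-3 + 1i), (-3 - 1i).
Count = 2.
By the argument principle, (1/2πi) ∮_{|z|=R} p'(z)/p(z) dz equals exactly this count.

Number of zeros inside |z| < 3.5: 2.


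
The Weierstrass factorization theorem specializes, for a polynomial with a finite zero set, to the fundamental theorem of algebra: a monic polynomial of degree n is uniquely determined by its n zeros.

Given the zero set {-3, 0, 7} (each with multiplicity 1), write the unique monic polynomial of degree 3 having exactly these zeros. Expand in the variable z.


The polynomial is p(z) = ∏_{α ∈ S} (z − α), where S = {-3, 0, 7}.
Expanding the product yields: p(z) = z^3 -4·z^2 -21·z.
The resulting polynomial has degree 3 and real coefficients as required.

p(z) = z^3 -4·z^2 -21·z.
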